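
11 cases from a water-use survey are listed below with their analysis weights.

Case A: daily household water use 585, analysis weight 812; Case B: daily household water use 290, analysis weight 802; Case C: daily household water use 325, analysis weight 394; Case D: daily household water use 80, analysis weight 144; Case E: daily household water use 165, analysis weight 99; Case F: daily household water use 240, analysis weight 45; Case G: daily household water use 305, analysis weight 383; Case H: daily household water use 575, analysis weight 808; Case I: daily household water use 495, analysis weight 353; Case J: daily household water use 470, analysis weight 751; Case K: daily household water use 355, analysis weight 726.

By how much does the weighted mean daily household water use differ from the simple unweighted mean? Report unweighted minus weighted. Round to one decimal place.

Unweighted sum = 585 + 290 + 325 + 80 + 165 + 240 + 305 + 575 + 495 + 470 + 355 = 3885
Unweighted mean = 3885 / 11 = 353.18182
Weighted sum = 585×812 + 290×802 + 325×394 + 80×144 + 165×99 + 240×45 + 305×383 + 575×808 + 495×353 + 470×751 + 355×726
  = 475020 + 232580 + 128050 + 11520 + 16335 + 10800 + 116815 + 464600 + 174735 + 352970 + 257730 = 2241155
Sum of weights = 5317
Weighted mean = 2241155 / 5317 = 421.50743
Difference (unweighted minus weighted) = -68.325611

-68.3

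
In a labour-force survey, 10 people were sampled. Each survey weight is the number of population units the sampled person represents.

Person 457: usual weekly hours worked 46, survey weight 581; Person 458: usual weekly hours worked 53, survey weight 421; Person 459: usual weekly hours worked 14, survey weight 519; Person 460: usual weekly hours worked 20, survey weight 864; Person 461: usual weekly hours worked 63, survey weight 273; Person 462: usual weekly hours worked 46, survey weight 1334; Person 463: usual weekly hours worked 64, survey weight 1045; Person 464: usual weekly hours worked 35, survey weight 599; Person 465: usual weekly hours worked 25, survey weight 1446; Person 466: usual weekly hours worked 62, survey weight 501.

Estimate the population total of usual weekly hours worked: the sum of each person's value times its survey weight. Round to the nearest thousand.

307000

Weighted total = 46×581 + 53×421 + 14×519 + 20×864 + 63×273 + 46×1334 + 64×1045 + 35×599 + 25×1446 + 62×501
  = 307205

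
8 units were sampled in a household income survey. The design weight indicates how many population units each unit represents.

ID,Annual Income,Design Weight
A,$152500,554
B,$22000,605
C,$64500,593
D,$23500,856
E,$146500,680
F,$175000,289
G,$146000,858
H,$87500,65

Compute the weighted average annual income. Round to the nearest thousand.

97000

Weighted sum = 152500×554 + 22000×605 + 64500×593 + 23500×856 + 146500×680 + 175000×289 + 146000×858 + 87500×65
  = 84485000 + 13310000 + 38248500 + 20116000 + 99620000 + 50575000 + 125268000 + 5687500 = 437310000
Sum of weights = 554 + 605 + 593 + 856 + 680 + 289 + 858 + 65 = 4500
Weighted mean = 437310000 / 4500 = 97180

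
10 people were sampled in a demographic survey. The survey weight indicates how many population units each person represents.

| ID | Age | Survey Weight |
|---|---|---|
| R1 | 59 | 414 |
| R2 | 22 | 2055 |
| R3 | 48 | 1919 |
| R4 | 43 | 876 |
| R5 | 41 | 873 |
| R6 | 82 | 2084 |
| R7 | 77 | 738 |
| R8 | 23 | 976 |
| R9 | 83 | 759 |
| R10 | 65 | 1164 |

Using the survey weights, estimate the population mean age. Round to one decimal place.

52.6

Weighted sum = 59×414 + 22×2055 + 48×1919 + 43×876 + 41×873 + 82×2084 + 77×738 + 23×976 + 83×759 + 65×1164
  = 24426 + 45210 + 92112 + 37668 + 35793 + 170888 + 56826 + 22448 + 62997 + 75660 = 624028
Sum of weights = 414 + 2055 + 1919 + 876 + 873 + 2084 + 738 + 976 + 759 + 1164 = 11858
Weighted mean = 624028 / 11858 = 52.625063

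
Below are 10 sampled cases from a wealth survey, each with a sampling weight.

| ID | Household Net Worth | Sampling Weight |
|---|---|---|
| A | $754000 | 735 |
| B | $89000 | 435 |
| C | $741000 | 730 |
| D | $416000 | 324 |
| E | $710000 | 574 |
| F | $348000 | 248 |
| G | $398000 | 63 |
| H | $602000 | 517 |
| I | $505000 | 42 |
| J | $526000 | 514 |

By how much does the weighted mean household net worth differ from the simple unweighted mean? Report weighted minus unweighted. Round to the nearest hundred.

62700

Unweighted sum = 754000 + 89000 + 741000 + 416000 + 710000 + 348000 + 398000 + 602000 + 505000 + 526000 = 5089000
Unweighted mean = 5089000 / 10 = 508900
Weighted sum = 754000×735 + 89000×435 + 741000×730 + 416000×324 + 710000×574 + 348000×248 + 398000×63 + 602000×517 + 505000×42 + 526000×514
  = 554190000 + 38715000 + 540930000 + 134784000 + 407540000 + 86304000 + 25074000 + 311234000 + 21210000 + 270364000 = 2390345000
Sum of weights = 735 + 435 + 730 + 324 + 574 + 248 + 63 + 517 + 42 + 514 = 4182
Weighted mean = 2390345000 / 4182 = 571579.39
Difference (weighted minus unweighted) = 62679.388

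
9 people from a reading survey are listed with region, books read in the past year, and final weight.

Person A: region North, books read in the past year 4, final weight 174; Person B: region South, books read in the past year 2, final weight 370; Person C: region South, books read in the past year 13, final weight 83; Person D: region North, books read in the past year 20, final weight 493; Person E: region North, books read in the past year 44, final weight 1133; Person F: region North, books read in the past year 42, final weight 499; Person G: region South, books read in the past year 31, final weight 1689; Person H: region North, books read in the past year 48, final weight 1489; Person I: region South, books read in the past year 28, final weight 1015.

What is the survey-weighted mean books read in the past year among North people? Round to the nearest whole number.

North rows: A, D, E, F, H
Weighted sum = 4×174 + 20×493 + 44×1133 + 42×499 + 48×1489
  = 696 + 9860 + 49852 + 20958 + 71472 = 152838
Sum of weights = 174 + 493 + 1133 + 499 + 1489 = 3788
Weighted mean = 152838 / 3788 = 40.347941

40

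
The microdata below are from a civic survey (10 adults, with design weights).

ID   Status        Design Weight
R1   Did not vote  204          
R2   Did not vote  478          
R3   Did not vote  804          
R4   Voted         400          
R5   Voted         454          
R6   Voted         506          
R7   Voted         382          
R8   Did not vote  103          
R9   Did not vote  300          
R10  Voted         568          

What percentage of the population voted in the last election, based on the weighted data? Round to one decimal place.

55.0

Sum of weights for 'Voted' = 400 + 454 + 506 + 382 + 568 = 2310
Total weight = 204 + 478 + 804 + 400 + 454 + 506 + 382 + 103 + 300 + 568 = 4199
Weighted proportion = 2310 / 4199 = 0.55013098 → 55.013098%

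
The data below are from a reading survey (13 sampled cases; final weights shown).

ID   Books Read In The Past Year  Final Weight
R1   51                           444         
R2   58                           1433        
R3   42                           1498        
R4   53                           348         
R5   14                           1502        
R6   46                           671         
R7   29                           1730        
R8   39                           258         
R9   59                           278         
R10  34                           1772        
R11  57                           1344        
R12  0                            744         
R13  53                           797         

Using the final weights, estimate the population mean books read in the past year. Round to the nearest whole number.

39

Weighted sum = 494743
Sum of weights = 12819
Weighted mean = 494743 / 12819 = 38.594508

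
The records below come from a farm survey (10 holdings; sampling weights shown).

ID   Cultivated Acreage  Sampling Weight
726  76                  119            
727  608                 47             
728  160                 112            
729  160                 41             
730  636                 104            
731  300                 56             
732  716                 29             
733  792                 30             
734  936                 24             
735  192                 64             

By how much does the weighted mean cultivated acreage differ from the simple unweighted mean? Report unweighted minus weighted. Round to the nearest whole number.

Unweighted sum = 76 + 608 + 160 + 160 + 636 + 300 + 716 + 792 + 936 + 192 = 4576
Unweighted mean = 4576 / 10 = 457.6
Weighted sum = 76×119 + 608×47 + 160×112 + 160×41 + 636×104 + 300×56 + 716×29 + 792×30 + 936×24 + 192×64
  = 9044 + 28576 + 17920 + 6560 + 66144 + 16800 + 20764 + 23760 + 22464 + 12288 = 224320
Sum of weights = 119 + 47 + 112 + 41 + 104 + 56 + 29 + 30 + 24 + 64 = 626
Weighted mean = 224320 / 626 = 358.33866
Difference (unweighted minus weighted) = 99.261342

99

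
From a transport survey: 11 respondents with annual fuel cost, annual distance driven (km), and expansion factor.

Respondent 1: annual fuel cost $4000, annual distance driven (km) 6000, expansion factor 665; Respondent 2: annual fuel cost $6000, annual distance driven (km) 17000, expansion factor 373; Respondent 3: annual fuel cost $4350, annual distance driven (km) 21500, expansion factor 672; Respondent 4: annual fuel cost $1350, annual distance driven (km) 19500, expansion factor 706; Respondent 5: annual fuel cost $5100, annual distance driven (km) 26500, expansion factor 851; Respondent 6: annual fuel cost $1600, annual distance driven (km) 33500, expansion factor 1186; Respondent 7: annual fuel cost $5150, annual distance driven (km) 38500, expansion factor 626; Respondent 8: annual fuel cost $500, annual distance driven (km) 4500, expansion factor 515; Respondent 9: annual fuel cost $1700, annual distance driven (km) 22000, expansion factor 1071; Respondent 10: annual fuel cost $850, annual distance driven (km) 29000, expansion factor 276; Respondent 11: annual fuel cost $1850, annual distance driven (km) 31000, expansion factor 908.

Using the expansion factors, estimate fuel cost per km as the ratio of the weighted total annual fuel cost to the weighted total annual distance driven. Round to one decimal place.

Σ wᵢ·y = 4000×665 + 6000×373 + 4350×672 + 1350×706 + 5100×851 + 1600×1186 + 5150×626 + 500×515 + 1700×1071 + 850×276 + 1850×908
  = 22228500
Σ wᵢ·x = 6000×665 + 17000×373 + 21500×672 + 19500×706 + 26500×851 + 33500×1186 + 38500×626 + 4500×515 + 22000×1071 + 29000×276 + 31000×908
  = 3990000 + 6341000 + 14448000 + 13767000 + 22551500 + 39731000 + 24101000 + 2317500 + 23562000 + 8004000 + 28148000 = 186961000
Ratio = 22228500 / 186961000 = 0.11889378

0.1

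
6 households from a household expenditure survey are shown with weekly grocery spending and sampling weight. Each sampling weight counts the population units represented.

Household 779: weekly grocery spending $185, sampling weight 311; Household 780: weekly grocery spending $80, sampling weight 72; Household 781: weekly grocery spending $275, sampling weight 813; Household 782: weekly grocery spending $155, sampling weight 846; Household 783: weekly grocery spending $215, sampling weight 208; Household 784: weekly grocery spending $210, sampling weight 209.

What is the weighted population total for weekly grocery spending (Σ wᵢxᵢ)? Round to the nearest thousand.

Weighted total = 185×311 + 80×72 + 275×813 + 155×846 + 215×208 + 210×209
  = 506610

507000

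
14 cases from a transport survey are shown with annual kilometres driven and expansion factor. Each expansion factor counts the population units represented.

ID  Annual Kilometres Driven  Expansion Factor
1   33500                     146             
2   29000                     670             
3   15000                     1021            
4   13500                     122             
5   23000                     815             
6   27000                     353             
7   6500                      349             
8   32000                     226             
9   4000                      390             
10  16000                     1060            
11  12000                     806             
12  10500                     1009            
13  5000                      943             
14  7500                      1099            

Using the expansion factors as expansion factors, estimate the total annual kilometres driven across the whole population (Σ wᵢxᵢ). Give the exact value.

130803500

Weighted total = 130803500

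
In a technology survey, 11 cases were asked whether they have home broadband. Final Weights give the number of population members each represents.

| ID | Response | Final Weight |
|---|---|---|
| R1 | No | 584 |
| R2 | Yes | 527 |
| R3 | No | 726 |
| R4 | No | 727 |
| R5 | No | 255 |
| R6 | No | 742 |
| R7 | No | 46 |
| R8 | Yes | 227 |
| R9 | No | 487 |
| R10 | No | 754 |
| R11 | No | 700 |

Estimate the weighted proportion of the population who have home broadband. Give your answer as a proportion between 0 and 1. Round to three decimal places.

0.131

Sum of weights for 'Yes' = 527 + 227 = 754
Total weight = 584 + 527 + 726 + 727 + 255 + 742 + 46 + 227 + 487 + 754 + 700 = 5775
Weighted proportion = 754 / 5775 = 0.13056277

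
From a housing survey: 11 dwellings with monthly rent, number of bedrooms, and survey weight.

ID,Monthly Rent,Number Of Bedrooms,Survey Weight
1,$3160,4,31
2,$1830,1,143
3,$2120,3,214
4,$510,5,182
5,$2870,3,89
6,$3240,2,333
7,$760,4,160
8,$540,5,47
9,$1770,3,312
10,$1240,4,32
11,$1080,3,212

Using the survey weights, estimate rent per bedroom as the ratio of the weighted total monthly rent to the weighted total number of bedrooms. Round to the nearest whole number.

602

Σ wᵢ·y = 3160×31 + 1830×143 + 2120×214 + 510×182 + 2870×89 + 3240×333 + 760×160 + 540×47 + 1770×312 + 1240×32 + 1080×212
  = 97960 + 261690 + 453680 + 92820 + 255430 + 1078920 + 121600 + 25380 + 552240 + 39680 + 228960 = 3208360
Σ wᵢ·x = 4×31 + 1×143 + 3×214 + 5×182 + 3×89 + 2×333 + 4×160 + 5×47 + 3×312 + 4×32 + 3×212
  = 124 + 143 + 642 + 910 + 267 + 666 + 640 + 235 + 936 + 128 + 636 = 5327
Ratio = 3208360 / 5327 = 602.28271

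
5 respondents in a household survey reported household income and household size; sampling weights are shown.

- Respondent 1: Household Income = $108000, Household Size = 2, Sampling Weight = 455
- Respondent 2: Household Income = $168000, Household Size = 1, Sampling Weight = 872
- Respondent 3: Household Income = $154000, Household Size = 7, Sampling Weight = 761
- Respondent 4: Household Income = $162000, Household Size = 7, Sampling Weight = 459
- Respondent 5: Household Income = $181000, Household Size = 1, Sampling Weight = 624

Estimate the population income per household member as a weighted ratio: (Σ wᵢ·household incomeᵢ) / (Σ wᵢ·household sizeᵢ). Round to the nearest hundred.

45700

Σ wᵢ·y = 108000×455 + 168000×872 + 154000×761 + 162000×459 + 181000×624
  = 500132000
Σ wᵢ·x = 2×455 + 1×872 + 7×761 + 7×459 + 1×624
  = 910 + 872 + 5327 + 3213 + 624 = 10946
Ratio = 500132000 / 10946 = 45690.846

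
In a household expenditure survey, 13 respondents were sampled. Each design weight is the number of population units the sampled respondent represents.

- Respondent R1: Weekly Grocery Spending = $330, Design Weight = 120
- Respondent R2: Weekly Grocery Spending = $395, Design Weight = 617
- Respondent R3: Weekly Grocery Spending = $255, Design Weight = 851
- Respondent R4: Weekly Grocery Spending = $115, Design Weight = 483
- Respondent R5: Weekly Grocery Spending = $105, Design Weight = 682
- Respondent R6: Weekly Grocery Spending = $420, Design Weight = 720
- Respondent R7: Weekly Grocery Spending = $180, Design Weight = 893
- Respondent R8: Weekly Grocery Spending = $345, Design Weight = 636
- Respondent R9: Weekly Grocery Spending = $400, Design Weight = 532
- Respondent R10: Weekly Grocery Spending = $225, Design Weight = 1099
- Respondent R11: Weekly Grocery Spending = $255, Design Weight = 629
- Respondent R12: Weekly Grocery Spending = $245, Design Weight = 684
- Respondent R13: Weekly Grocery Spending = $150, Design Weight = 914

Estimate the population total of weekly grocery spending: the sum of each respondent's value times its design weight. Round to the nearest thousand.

Weighted total = 2235185

2235000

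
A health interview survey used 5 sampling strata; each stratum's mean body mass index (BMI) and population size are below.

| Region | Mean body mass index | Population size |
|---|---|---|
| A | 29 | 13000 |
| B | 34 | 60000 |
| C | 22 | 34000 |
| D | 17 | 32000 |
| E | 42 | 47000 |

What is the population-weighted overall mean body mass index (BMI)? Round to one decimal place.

30.6

Σ Nₕ·x̄ₕ = 29×13000 + 34×60000 + 22×34000 + 17×32000 + 42×47000
  = 377000 + 2040000 + 748000 + 544000 + 1974000 = 5683000
Σ Nₕ = 13000 + 60000 + 34000 + 32000 + 47000 = 186000
Overall mean = 5683000 / 186000 = 30.553763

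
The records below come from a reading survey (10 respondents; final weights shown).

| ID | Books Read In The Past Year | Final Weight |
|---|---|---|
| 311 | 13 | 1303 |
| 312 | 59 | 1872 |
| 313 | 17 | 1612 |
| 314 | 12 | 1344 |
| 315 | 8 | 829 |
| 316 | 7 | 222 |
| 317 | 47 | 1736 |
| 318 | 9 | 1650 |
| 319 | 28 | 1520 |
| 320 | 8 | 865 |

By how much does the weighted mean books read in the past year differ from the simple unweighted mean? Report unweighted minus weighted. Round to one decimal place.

Unweighted sum = 208
Unweighted mean = 208 / 10 = 20.8
Weighted sum = 13×1303 + 59×1872 + 17×1612 + 12×1344 + 8×829 + 7×222 + 47×1736 + 9×1650 + 28×1520 + 8×865
  = 16939 + 110448 + 27404 + 16128 + 6632 + 1554 + 81592 + 14850 + 42560 + 6920 = 325027
Sum of weights = 1303 + 1872 + 1612 + 1344 + 829 + 222 + 1736 + 1650 + 1520 + 865 = 12953
Weighted mean = 325027 / 12953 = 25.092797
Difference (unweighted minus weighted) = -4.292797

-4.3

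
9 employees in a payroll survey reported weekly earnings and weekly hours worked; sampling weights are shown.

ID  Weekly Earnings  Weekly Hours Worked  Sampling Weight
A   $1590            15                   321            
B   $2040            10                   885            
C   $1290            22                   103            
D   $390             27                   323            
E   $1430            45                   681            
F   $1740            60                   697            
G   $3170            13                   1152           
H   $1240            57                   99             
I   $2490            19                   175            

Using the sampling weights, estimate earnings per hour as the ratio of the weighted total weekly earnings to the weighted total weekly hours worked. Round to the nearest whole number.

74

Σ wᵢ·y = 8971590
Σ wᵢ·x = 15×321 + 10×885 + 22×103 + 27×323 + 45×681 + 60×697 + 13×1152 + 57×99 + 19×175
  = 4815 + 8850 + 2266 + 8721 + 30645 + 41820 + 14976 + 5643 + 3325 = 121061
Ratio = 8971590 / 121061 = 74.108012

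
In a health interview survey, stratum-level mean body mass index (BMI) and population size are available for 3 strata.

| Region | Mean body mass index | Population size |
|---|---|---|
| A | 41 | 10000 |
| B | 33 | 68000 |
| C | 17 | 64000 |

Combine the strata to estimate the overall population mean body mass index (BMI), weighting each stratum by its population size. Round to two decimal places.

26.35

Σ Nₕ·x̄ₕ = 41×10000 + 33×68000 + 17×64000
  = 410000 + 2244000 + 1088000 = 3742000
Σ Nₕ = 142000
Overall mean = 3742000 / 142000 = 26.352113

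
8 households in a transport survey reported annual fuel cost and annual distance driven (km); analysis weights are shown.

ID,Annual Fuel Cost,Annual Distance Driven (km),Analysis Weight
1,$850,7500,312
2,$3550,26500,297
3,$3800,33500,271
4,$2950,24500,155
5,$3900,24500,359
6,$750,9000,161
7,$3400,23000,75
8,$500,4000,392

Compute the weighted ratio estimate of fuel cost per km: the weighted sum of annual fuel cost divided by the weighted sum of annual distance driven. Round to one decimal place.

Σ wᵢ·y = 850×312 + 3550×297 + 3800×271 + 2950×155 + 3900×359 + 750×161 + 3400×75 + 500×392
  = 4778450
Σ wᵢ·x = 7500×312 + 26500×297 + 33500×271 + 24500×155 + 24500×359 + 9000×161 + 23000×75 + 4000×392
  = 2340000 + 7870500 + 9078500 + 3797500 + 8795500 + 1449000 + 1725000 + 1568000 = 36624000
Ratio = 4778450 / 36624000 = 0.13047319

0.1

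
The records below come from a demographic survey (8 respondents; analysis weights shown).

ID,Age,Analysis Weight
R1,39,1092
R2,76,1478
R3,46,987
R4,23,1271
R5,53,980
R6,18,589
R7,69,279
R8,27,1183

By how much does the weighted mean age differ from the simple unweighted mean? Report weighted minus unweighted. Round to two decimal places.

-0.19

Unweighted sum = 39 + 76 + 46 + 23 + 53 + 18 + 69 + 27 = 351
Unweighted mean = 351 / 8 = 43.875
Weighted sum = 343285
Sum of weights = 1092 + 1478 + 987 + 1271 + 980 + 589 + 279 + 1183 = 7859
Weighted mean = 343285 / 7859 = 43.680494
Difference (weighted minus unweighted) = -0.1945063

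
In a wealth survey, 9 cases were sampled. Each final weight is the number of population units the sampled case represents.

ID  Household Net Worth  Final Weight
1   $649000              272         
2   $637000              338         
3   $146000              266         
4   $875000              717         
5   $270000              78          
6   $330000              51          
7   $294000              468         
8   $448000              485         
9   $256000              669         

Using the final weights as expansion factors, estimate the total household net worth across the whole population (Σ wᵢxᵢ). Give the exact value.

1622071000

Weighted total = 1622071000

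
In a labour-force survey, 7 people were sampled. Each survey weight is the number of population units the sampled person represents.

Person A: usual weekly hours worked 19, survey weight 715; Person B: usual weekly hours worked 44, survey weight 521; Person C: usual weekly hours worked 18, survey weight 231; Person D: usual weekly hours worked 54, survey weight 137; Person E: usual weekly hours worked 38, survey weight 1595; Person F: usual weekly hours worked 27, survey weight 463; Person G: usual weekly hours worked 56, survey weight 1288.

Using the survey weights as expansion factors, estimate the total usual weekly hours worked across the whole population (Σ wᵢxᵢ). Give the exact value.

193304

Weighted total = 19×715 + 44×521 + 18×231 + 54×137 + 38×1595 + 27×463 + 56×1288
  = 13585 + 22924 + 4158 + 7398 + 60610 + 12501 + 72128 = 193304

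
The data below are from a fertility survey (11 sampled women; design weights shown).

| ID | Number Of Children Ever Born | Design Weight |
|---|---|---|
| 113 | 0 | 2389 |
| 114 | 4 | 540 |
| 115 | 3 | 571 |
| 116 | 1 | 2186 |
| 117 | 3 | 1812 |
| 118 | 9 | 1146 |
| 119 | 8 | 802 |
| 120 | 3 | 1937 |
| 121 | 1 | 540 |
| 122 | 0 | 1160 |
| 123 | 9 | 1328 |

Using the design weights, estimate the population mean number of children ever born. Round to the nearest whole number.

Weighted sum = 0×2389 + 4×540 + 3×571 + 1×2186 + 3×1812 + 9×1146 + 8×802 + 3×1937 + 1×540 + 0×1160 + 9×1328
  = 46528
Sum of weights = 2389 + 540 + 571 + 2186 + 1812 + 1146 + 802 + 1937 + 540 + 1160 + 1328 = 14411
Weighted mean = 46528 / 14411 = 3.2286448

3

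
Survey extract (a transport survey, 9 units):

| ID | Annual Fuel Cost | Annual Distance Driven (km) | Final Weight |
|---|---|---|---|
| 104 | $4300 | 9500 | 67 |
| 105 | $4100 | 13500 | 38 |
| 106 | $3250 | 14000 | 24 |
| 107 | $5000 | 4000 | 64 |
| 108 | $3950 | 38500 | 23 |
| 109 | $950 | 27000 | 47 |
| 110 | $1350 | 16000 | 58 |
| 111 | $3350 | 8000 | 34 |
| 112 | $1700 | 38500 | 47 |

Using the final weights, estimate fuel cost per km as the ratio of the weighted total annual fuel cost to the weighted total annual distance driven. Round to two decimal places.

Σ wᵢ·y = 4300×67 + 4100×38 + 3250×24 + 5000×64 + 3950×23 + 950×47 + 1350×58 + 3350×34 + 1700×47
  = 1249500
Σ wᵢ·x = 9500×67 + 13500×38 + 14000×24 + 4000×64 + 38500×23 + 27000×47 + 16000×58 + 8000×34 + 38500×47
  = 636500 + 513000 + 336000 + 256000 + 885500 + 1269000 + 928000 + 272000 + 1809500 = 6905500
Ratio = 1249500 / 6905500 = 0.18094273

0.18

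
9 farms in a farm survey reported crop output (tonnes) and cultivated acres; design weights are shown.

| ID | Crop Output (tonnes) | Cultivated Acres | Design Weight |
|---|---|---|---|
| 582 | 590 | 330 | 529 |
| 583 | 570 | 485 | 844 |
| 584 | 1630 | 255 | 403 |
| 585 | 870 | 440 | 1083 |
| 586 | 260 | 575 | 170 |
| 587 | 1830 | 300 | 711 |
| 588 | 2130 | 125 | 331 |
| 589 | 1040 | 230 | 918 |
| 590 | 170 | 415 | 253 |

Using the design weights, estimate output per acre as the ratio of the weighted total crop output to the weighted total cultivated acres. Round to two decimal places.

Σ wᵢ·y = 590×529 + 570×844 + 1630×403 + 870×1083 + 260×170 + 1830×711 + 2130×331 + 1040×918 + 170×253
  = 312110 + 481080 + 656890 + 942210 + 44200 + 1301130 + 705030 + 954720 + 43010 = 5440380
Σ wᵢ·x = 330×529 + 485×844 + 255×403 + 440×1083 + 575×170 + 300×711 + 125×331 + 230×918 + 415×253
  = 174570 + 409340 + 102765 + 476520 + 97750 + 213300 + 41375 + 211140 + 104995 = 1831755
Ratio = 5440380 / 1831755 = 2.9700369

2.97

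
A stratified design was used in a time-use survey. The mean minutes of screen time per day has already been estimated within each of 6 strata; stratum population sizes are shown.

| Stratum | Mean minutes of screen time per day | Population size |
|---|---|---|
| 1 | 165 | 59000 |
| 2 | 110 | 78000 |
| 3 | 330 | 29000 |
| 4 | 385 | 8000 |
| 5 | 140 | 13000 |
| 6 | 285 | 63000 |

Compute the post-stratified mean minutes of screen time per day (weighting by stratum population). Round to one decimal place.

203.0

Σ Nₕ·x̄ₕ = 50740000
Σ Nₕ = 59000 + 78000 + 29000 + 8000 + 13000 + 63000 = 250000
Overall mean = 50740000 / 250000 = 202.96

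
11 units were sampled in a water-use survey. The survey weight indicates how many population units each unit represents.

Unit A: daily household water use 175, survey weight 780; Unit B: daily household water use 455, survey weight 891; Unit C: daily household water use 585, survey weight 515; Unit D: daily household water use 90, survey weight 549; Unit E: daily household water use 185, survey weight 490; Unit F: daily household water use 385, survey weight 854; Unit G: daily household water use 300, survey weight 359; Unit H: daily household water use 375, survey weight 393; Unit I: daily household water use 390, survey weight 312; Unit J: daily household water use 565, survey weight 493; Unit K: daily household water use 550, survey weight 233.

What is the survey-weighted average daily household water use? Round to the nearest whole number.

357

Weighted sum = 175×780 + 455×891 + 585×515 + 90×549 + 185×490 + 385×854 + 300×359 + 375×393 + 390×312 + 565×493 + 550×233
  = 136500 + 405405 + 301275 + 49410 + 90650 + 328790 + 107700 + 147375 + 121680 + 278545 + 128150 = 2095480
Sum of weights = 780 + 891 + 515 + 549 + 490 + 854 + 359 + 393 + 312 + 493 + 233 = 5869
Weighted mean = 2095480 / 5869 = 357.04209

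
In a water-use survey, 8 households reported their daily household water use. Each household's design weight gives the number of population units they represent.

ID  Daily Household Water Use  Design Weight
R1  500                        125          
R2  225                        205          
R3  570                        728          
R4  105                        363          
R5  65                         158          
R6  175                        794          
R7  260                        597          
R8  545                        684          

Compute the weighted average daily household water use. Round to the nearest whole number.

Weighted sum = 500×125 + 225×205 + 570×728 + 105×363 + 65×158 + 175×794 + 260×597 + 545×684
  = 62500 + 46125 + 414960 + 38115 + 10270 + 138950 + 155220 + 372780 = 1238920
Sum of weights = 125 + 205 + 728 + 363 + 158 + 794 + 597 + 684 = 3654
Weighted mean = 1238920 / 3654 = 339.05857

339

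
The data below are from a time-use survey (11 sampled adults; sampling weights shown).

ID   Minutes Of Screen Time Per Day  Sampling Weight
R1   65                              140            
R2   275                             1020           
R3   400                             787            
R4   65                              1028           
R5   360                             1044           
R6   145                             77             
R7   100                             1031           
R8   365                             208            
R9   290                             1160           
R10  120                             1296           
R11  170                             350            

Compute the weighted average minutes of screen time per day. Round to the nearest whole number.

220

Weighted sum = 65×140 + 275×1020 + 400×787 + 65×1028 + 360×1044 + 145×77 + 100×1031 + 365×208 + 290×1160 + 120×1296 + 170×350
  = 9100 + 280500 + 314800 + 66820 + 375840 + 11165 + 103100 + 75920 + 336400 + 155520 + 59500 = 1788665
Sum of weights = 140 + 1020 + 787 + 1028 + 1044 + 77 + 1031 + 208 + 1160 + 1296 + 350 = 8141
Weighted mean = 1788665 / 8141 = 219.71072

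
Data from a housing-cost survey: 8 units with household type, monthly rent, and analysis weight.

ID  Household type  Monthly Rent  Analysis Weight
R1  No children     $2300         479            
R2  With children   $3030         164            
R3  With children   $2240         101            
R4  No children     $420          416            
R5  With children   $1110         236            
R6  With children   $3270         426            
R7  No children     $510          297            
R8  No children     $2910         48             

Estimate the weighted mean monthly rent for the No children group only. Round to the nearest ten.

No children rows: R1, R4, R7, R8
Weighted sum = 2300×479 + 420×416 + 510×297 + 2910×48
  = 1567570
Sum of weights = 1240
Weighted mean = 1567570 / 1240 = 1264.1694

1260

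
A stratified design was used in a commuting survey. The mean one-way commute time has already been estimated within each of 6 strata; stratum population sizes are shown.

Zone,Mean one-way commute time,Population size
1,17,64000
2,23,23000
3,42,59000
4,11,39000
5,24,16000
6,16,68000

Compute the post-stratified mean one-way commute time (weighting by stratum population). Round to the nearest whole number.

22

Σ Nₕ·x̄ₕ = 17×64000 + 23×23000 + 42×59000 + 11×39000 + 24×16000 + 16×68000
  = 1088000 + 529000 + 2478000 + 429000 + 384000 + 1088000 = 5996000
Σ Nₕ = 64000 + 23000 + 59000 + 39000 + 16000 + 68000 = 269000
Overall mean = 5996000 / 269000 = 22.289963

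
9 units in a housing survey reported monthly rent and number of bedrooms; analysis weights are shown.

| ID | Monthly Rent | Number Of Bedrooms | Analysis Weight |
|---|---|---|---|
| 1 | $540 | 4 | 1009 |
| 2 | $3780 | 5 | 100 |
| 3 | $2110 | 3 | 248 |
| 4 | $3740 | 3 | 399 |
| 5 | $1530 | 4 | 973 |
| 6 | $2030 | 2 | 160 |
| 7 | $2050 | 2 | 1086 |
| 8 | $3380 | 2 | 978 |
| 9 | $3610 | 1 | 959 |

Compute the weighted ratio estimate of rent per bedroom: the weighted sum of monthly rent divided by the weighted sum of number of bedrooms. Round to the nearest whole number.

Σ wᵢ·y = 540×1009 + 3780×100 + 2110×248 + 3740×399 + 1530×973 + 2030×160 + 2050×1086 + 3380×978 + 3610×959
  = 544860 + 378000 + 523280 + 1492260 + 1488690 + 324800 + 2226300 + 3305640 + 3461990 = 13745820
Σ wᵢ·x = 4×1009 + 5×100 + 3×248 + 3×399 + 4×973 + 2×160 + 2×1086 + 2×978 + 1×959
  = 15776
Ratio = 13745820 / 15776 = 871.31212

871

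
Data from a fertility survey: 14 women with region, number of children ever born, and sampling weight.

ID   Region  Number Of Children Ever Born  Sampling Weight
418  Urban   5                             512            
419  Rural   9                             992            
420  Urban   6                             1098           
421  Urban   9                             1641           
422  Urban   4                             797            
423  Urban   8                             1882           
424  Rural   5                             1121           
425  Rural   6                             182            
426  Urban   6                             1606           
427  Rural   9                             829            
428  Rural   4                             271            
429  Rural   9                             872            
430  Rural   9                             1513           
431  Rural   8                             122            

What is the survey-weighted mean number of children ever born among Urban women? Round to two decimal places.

Urban rows: 418, 420, 421, 422, 423, 426
Weighted sum = 51797
Sum of weights = 512 + 1098 + 1641 + 797 + 1882 + 1606 = 7536
Weighted mean = 51797 / 7536 = 6.8732749

6.87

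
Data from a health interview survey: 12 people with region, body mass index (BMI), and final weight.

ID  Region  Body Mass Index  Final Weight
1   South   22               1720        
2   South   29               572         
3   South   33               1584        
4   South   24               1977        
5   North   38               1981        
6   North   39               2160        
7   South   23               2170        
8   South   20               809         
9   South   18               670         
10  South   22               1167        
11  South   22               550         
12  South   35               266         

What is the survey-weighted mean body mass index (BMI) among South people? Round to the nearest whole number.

24

South rows: 1, 2, 3, 4, 7, 8, 9, 10, 11, 12
Weighted sum = 22×1720 + 29×572 + 33×1584 + 24×1977 + 23×2170 + 20×809 + 18×670 + 22×1167 + 22×550 + 35×266
  = 37840 + 16588 + 52272 + 47448 + 49910 + 16180 + 12060 + 25674 + 12100 + 9310 = 279382
Sum of weights = 1720 + 572 + 1584 + 1977 + 2170 + 809 + 670 + 1167 + 550 + 266 = 11485
Weighted mean = 279382 / 11485 = 24.325816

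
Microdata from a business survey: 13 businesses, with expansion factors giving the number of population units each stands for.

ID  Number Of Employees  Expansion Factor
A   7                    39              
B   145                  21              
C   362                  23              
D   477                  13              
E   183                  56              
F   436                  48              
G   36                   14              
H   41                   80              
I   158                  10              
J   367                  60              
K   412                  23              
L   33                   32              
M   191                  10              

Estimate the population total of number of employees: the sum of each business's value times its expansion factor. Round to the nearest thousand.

89000

Weighted total = 88847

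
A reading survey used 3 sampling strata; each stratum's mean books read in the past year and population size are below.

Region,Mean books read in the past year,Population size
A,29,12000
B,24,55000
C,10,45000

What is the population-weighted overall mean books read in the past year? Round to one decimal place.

18.9

Σ Nₕ·x̄ₕ = 29×12000 + 24×55000 + 10×45000
  = 348000 + 1320000 + 450000 = 2118000
Σ Nₕ = 12000 + 55000 + 45000 = 112000
Overall mean = 2118000 / 112000 = 18.910714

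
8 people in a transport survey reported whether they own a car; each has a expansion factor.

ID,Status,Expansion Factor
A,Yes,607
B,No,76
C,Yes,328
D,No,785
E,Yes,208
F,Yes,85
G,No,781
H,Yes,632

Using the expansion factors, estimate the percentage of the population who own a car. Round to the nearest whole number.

Sum of weights for 'Yes' = 607 + 328 + 208 + 85 + 632 = 1860
Total weight = 607 + 76 + 328 + 785 + 208 + 85 + 781 + 632 = 3502
Weighted proportion = 1860 / 3502 = 0.53112507 → 53.112507%

53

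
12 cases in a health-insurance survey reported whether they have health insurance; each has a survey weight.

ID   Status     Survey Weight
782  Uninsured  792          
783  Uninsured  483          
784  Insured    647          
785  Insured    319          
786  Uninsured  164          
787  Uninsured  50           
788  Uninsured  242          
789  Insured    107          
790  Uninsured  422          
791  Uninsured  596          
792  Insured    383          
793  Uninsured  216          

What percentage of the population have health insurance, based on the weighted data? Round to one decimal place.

Sum of weights for 'Insured' = 647 + 319 + 107 + 383 = 1456
Total weight = 792 + 483 + 647 + 319 + 164 + 50 + 242 + 107 + 422 + 596 + 383 + 216 = 4421
Weighted proportion = 1456 / 4421 = 0.32933725 → 32.933725%

32.9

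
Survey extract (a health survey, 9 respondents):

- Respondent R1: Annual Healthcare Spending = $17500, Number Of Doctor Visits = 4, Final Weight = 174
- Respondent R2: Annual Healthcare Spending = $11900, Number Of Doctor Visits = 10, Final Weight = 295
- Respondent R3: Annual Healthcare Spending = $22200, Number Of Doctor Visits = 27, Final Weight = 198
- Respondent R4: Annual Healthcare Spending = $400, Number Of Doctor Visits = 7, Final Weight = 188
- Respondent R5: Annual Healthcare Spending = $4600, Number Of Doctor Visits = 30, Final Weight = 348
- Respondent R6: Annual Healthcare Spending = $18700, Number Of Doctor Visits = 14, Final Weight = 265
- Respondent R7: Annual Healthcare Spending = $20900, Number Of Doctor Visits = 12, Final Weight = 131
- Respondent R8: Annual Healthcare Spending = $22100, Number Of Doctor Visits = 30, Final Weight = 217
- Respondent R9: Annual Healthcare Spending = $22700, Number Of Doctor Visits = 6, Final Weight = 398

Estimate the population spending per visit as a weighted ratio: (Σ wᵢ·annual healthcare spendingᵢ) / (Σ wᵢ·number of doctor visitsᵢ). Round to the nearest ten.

980

Σ wᵢ·y = 34150800
Σ wᵢ·x = 4×174 + 10×295 + 27×198 + 7×188 + 30×348 + 14×265 + 12×131 + 30×217 + 6×398
  = 696 + 2950 + 5346 + 1316 + 10440 + 3710 + 1572 + 6510 + 2388 = 34928
Ratio = 34150800 / 34928 = 977.74851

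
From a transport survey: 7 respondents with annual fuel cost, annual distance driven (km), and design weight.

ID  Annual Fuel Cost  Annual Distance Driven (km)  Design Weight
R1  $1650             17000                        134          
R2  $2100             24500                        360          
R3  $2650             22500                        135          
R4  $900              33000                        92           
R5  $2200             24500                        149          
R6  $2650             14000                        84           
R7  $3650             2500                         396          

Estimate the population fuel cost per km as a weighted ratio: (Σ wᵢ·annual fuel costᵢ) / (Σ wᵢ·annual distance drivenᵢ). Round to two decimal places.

0.15

Σ wᵢ·y = 1650×134 + 2100×360 + 2650×135 + 900×92 + 2200×149 + 2650×84 + 3650×396
  = 221100 + 756000 + 357750 + 82800 + 327800 + 222600 + 1445400 = 3413450
Σ wᵢ·x = 17000×134 + 24500×360 + 22500×135 + 33000×92 + 24500×149 + 14000×84 + 2500×396
  = 22988000
Ratio = 3413450 / 22988000 = 0.14848834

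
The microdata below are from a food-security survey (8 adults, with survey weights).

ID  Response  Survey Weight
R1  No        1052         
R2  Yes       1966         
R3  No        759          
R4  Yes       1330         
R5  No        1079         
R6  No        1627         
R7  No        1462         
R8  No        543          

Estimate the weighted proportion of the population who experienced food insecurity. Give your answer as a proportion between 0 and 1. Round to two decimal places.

Sum of weights for 'Yes' = 1966 + 1330 = 3296
Total weight = 1052 + 1966 + 759 + 1330 + 1079 + 1627 + 1462 + 543 = 9818
Weighted proportion = 3296 / 9818 = 0.33570992

0.34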